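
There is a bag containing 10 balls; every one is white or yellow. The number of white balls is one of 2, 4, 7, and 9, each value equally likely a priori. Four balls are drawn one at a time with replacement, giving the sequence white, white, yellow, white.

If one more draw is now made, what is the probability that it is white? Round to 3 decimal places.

Under each hypothesis, the probability of the observed sequence is: P(data | r = 2) = (2/10)(2/10)(8/10)(2/10) = 0.0064; P(data | r = 4) = (4/10)(4/10)(6/10)(4/10) = 0.0384; P(data | r = 7) = (7/10)(7/10)(3/10)(7/10) = 0.1029; P(data | r = 9) = (9/10)(9/10)(1/10)(9/10) = 0.0729.
The prior-weighted likelihoods are 1/4 · 0.0064 = 0.0016, 1/4 · 0.0384 = 0.0096, 1/4 · 0.1029 = 0.025725, 1/4 · 0.0729 = 0.018225; summing to 0.05515.
Normalising, the posterior is P(r = 2 | data) = 0.029012, P(r = 4 | data) = 0.17407, P(r = 7 | data) = 0.46646, P(r = 9 | data) = 0.33046.
Averaging over the posterior, P(white next | data) = (1/5)(0.029012) + (2/5)(0.17407) + (7/10)(0.46646) + (9/10)(0.33046) = 0.69937.

0.699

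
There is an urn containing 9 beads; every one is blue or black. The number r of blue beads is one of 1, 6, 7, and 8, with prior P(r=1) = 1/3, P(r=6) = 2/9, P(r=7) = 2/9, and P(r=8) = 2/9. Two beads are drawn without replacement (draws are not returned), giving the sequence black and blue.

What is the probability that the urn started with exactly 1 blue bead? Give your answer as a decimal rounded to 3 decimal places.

Compute the likelihood of the observed sequence for each case: P(data | r = 1) = (8/9)(1/8) = 1/9; P(data | r = 6) = (3/9)(6/8) = 1/4; P(data | r = 7) = (2/9)(7/8) = 7/36; P(data | r = 8) = (1/9)(8/8) = 1/9.
Multiplying each by its prior: 1/3 · 1/9 = 1/27, 2/9 · 1/4 = 1/18, 2/9 · 7/36 = 7/162, 2/9 · 1/9 = 2/81; summing to 13/81.
So P(r = 1 | data) = (1/27) / (13/81) = 3/13.

0.231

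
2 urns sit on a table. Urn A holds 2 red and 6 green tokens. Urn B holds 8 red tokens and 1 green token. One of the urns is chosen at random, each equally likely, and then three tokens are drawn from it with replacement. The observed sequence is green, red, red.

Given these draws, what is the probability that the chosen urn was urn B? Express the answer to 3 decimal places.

0.652

The likelihood of the observed sequence under each hypothesis: P(data | urn A) = (6/8)(2/8)(2/8) = 0.046875; P(data | urn B) = (1/9)(8/9)(8/9) = 0.087791.
The prior-weighted likelihoods are 1/2 · 0.046875 = 0.023438, 1/2 · 0.087791 = 0.043896; summing to 0.067333.
Therefore the posterior P(urn B | data) = (0.043896) / (0.067333) = 0.65192.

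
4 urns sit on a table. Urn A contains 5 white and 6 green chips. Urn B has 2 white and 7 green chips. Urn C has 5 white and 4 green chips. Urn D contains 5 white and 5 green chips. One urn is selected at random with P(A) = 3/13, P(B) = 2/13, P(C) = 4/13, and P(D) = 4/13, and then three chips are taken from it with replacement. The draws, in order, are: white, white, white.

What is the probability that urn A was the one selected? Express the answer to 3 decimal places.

Under each hypothesis, the probability of the observed sequence is: P(data | urn A) = (5/11)(5/11)(5/11) = 0.093914; P(data | urn B) = (2/9)(2/9)(2/9) = 0.010974; P(data | urn C) = (5/9)(5/9)(5/9) = 0.17147; P(data | urn D) = (5/10)(5/10)(5/10) = 0.125.
The prior-weighted likelihoods are 3/13 · 0.093914 = 0.021673, 2/13 · 0.010974 = 0.0016883, 4/13 · 0.17147 = 0.052759, 4/13 · 0.125 = 0.038462; with total 0.11458.
Therefore the posterior P(urn A | data) = (0.021673) / (0.11458) = 0.18914.

0.189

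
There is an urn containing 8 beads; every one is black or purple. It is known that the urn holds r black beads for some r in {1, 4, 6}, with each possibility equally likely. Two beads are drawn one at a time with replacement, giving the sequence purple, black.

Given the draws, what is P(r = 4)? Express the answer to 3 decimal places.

Under each hypothesis, the probability of the observed sequence is: P(data | r = 1) = (7/8)(1/8) = 7/64; P(data | r = 4) = (4/8)(4/8) = 1/4; P(data | r = 6) = (2/8)(6/8) = 3/16.
Multiplying each by its prior: 1/3 · 7/64 = 7/192, 1/3 · 1/4 = 1/12, 1/3 · 3/16 = 1/16; summing to 35/192.
Therefore the posterior P(r = 4 | data) = (1/12) / (35/192) = 16/35.

0.457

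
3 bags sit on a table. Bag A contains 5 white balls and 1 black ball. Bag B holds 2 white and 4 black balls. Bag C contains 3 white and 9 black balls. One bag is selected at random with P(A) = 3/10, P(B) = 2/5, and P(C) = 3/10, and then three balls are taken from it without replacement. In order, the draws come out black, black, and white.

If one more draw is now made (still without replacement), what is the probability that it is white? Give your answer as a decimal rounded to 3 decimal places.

0.291

Under each hypothesis, the probability of the observed sequence is: P(data | bag A) = (1/6)(0/5) = 0; P(data | bag B) = (4/6)(3/5)(2/4) = 1/5; P(data | bag C) = (9/12)(8/11)(3/10) = 9/55.
Multiplying each by its prior: 3/10 · 0 = 0, 2/5 · 1/5 = 2/25, 3/10 · 9/55 = 27/550; these sum to 71/550.
Dividing through by the total gives posterior P(bag A | data) = 0, P(bag B | data) = 44/71, P(bag C | data) = 27/71.
Averaging over the posterior, P(white next | data) = (1/3)(44/71) + (2/9)(27/71) = 62/213.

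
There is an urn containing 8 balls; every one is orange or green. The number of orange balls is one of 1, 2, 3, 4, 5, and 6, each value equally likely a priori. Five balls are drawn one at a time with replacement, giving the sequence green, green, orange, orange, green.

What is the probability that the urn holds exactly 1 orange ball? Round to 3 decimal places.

The likelihood of the observed sequence under each hypothesis: P(data | r = 1) = (7/8)(7/8)(1/8)(1/8)(7/8) = 0.010468; P(data | r = 2) = (6/8)(6/8)(2/8)(2/8)(6/8) = 0.026367; P(data | r = 3) = (5/8)(5/8)(3/8)(3/8)(5/8) = 0.034332; P(data | r = 4) = (4/8)(4/8)(4/8)(4/8)(4/8) = 0.03125; P(data | r = 5) = (3/8)(3/8)(5/8)(5/8)(3/8) = 0.020599; P(data | r = 6) = (2/8)(2/8)(6/8)(6/8)(2/8) = 0.0087891.
The prior-weighted likelihoods are 1/6 · 0.010468 = 0.0017446, 1/6 · 0.026367 = 0.0043945, 1/6 · 0.034332 = 0.005722, 1/6 · 0.03125 = 0.0052083, 1/6 · 0.020599 = 0.0034332, 1/6 · 0.0087891 = 0.0014648; these sum to 0.021968.
Therefore the posterior P(r = 1 | data) = (0.0017446) / (0.021968) = 0.079417.

0.079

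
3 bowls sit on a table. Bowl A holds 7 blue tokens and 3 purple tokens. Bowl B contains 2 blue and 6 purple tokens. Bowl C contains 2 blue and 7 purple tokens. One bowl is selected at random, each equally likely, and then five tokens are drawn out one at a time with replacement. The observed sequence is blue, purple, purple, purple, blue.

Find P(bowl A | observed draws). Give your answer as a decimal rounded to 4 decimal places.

0.2106

The likelihood of the observed sequence under each hypothesis: P(data | bowl A) = (7/10)(3/10)(3/10)(3/10)(7/10) = 0.01323; P(data | bowl B) = (2/8)(6/8)(6/8)(6/8)(2/8) = 0.026367; P(data | bowl C) = (2/9)(7/9)(7/9)(7/9)(2/9) = 0.023235.
The prior-weighted likelihoods are 1/3 · 0.01323 = 0.00441, 1/3 · 0.026367 = 0.0087891, 1/3 · 0.023235 = 0.007745; these sum to 0.020944.
Therefore the posterior P(bowl A | data) = (0.00441) / (0.020944) = 0.21056.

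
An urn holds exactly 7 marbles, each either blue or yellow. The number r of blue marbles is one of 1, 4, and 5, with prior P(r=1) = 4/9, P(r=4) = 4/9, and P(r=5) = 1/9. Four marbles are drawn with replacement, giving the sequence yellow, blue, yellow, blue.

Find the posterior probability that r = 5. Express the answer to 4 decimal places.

The likelihood of the observed sequence under each hypothesis: P(data | r = 1) = (6/7)(1/7)(6/7)(1/7) = 0.014994; P(data | r = 4) = (3/7)(4/7)(3/7)(4/7) = 0.059975; P(data | r = 5) = (2/7)(5/7)(2/7)(5/7) = 0.041649.
Multiplying each by its prior: 4/9 · 0.014994 = 0.0066639, 4/9 · 0.059975 = 0.026656, 1/9 · 0.041649 = 0.0046277; summing to 0.037947.
Hence P(r = 5 | data) = (0.0046277) / (0.037947) = 0.12195.

0.1220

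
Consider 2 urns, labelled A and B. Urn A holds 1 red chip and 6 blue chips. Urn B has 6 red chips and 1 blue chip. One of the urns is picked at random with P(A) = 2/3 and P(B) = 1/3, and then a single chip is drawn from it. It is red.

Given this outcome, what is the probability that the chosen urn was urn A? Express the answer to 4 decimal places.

The likelihood of this draw under each hypothesis: P(data | urn A) = (1/7) = 1/7; P(data | urn B) = (6/7) = 6/7.
Multiplying each by its prior: 2/3 · 1/7 = 2/21, 1/3 · 6/7 = 2/7; these sum to 8/21.
Therefore the posterior P(urn A | data) = (2/21) / (8/21) = 1/4.

0.2500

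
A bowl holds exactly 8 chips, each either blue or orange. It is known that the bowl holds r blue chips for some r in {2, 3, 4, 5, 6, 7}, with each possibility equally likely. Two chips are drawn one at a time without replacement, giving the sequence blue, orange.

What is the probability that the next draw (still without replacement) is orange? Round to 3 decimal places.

0.455

Compute the likelihood of the observed sequence for each case: P(data | r = 2) = (2/8)(6/7) = 3/14; P(data | r = 3) = (3/8)(5/7) = 15/56; P(data | r = 4) = (4/8)(4/7) = 2/7; P(data | r = 5) = (5/8)(3/7) = 15/56; P(data | r = 6) = (6/8)(2/7) = 3/14; P(data | r = 7) = (7/8)(1/7) = 1/8.
The prior-weighted likelihoods are 1/6 · 3/14 = 1/28, 1/6 · 15/56 = 5/112, 1/6 · 2/7 = 1/21, 1/6 · 15/56 = 5/112, 1/6 · 3/14 = 1/28, 1/6 · 1/8 = 1/48; with total 11/48.
Dividing through by the total gives posterior P(r = 2 | data) = 12/77, P(r = 3 | data) = 15/77, P(r = 4 | data) = 16/77, P(r = 5 | data) = 15/77, P(r = 6 | data) = 12/77, P(r = 7 | data) = 1/11.
Averaging over the posterior, P(orange next | data) = (5/6)(12/77) + (2/3)(15/77) + (1/2)(16/77) + (1/3)(15/77) + (1/6)(12/77) + (0)(1/11) = 5/11.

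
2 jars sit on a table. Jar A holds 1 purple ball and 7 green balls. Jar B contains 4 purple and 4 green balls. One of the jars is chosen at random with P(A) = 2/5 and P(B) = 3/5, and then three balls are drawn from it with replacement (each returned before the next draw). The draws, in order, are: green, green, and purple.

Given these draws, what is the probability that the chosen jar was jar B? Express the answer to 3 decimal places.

0.662

Under each hypothesis, the probability of the observed sequence is: P(data | jar A) = (7/8)(7/8)(1/8) = 0.095703; P(data | jar B) = (4/8)(4/8)(4/8) = 0.125.
The prior-weighted likelihoods are 2/5 · 0.095703 = 0.038281, 3/5 · 0.125 = 0.075; summing to 0.11328.
Therefore the posterior P(jar B | data) = (0.075) / (0.11328) = 0.66207.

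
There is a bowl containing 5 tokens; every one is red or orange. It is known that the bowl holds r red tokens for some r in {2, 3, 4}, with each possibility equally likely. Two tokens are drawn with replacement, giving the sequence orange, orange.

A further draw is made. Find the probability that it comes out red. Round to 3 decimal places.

Compute the likelihood of the observed sequence for each case: P(data | r = 2) = (3/5)(3/5) = 9/25; P(data | r = 3) = (2/5)(2/5) = 4/25; P(data | r = 4) = (1/5)(1/5) = 1/25.
Weighting by the prior gives 1/3 · 9/25 = 3/25, 1/3 · 4/25 = 4/75, 1/3 · 1/25 = 1/75; summing to 14/75.
Dividing through by the total gives posterior P(r = 2 | data) = 9/14, P(r = 3 | data) = 2/7, P(r = 4 | data) = 1/14.
So P(red next | data) = Σ P(red next | H) P(H | data) = (2/5)(9/14) + (3/5)(2/7) + (4/5)(1/14) = 17/35.

0.486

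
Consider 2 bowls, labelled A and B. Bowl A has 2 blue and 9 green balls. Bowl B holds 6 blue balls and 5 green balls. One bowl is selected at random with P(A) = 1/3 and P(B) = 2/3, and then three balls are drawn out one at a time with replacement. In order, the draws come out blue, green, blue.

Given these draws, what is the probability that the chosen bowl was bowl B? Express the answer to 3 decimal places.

0.909

Under each hypothesis, the probability of the observed sequence is: P(data | bowl A) = (2/11)(9/11)(2/11) = 0.027047; P(data | bowl B) = (6/11)(5/11)(6/11) = 0.13524.
The prior-weighted likelihoods are 1/3 · 0.027047 = 0.0090158, 2/3 · 0.13524 = 0.090158; with total 0.099174.
So P(bowl B | data) = (0.090158) / (0.099174) = 0.90909.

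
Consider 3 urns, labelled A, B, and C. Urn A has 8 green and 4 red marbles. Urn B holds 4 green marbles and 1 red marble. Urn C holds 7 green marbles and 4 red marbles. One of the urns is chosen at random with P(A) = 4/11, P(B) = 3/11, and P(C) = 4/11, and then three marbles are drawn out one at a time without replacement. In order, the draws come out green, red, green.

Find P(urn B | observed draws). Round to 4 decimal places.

The likelihood of the observed sequence under each hypothesis: P(data | urn A) = (8/12)(4/11)(7/10) = 0.1697; P(data | urn B) = (4/5)(1/4)(3/3) = 0.2; P(data | urn C) = (7/11)(4/10)(6/9) = 0.1697.
Weighting by the prior gives 4/11 · 0.1697 = 0.061708, 3/11 · 0.2 = 0.054545, 4/11 · 0.1697 = 0.061708; with total 0.17796.
Hence P(urn B | data) = (0.054545) / (0.17796) = 0.3065.

0.3065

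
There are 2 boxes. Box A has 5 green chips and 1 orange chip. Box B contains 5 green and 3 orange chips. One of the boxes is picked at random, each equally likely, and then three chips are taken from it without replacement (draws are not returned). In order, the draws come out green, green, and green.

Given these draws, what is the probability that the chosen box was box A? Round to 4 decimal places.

Under each hypothesis, the probability of the observed sequence is: P(data | box A) = (5/6)(4/5)(3/4) = 1/2; P(data | box B) = (5/8)(4/7)(3/6) = 5/28.
Weighting by the prior gives 1/2 · 1/2 = 1/4, 1/2 · 5/28 = 5/56; summing to 19/56.
Hence P(box A | data) = (1/4) / (19/56) = 14/19.

0.7368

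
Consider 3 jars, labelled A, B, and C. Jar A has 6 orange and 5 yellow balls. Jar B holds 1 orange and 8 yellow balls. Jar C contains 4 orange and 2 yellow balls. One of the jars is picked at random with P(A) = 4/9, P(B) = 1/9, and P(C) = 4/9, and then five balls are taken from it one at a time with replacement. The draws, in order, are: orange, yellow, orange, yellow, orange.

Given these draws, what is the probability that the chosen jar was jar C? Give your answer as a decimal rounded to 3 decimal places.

0.493

For each hypothesis, P(data | H) works out to: P(data | jar A) = (6/11)(5/11)(6/11)(5/11)(6/11) = 0.03353; P(data | jar B) = (1/9)(8/9)(1/9)(8/9)(1/9) = 0.0010838; P(data | jar C) = (4/6)(2/6)(4/6)(2/6)(4/6) = 0.032922.
The prior-weighted likelihoods are 4/9 · 0.03353 = 0.014902, 1/9 · 0.0010838 = 0.00012043, 4/9 · 0.032922 = 0.014632; with total 0.029654.
Hence P(jar C | data) = (0.014632) / (0.029654) = 0.49341.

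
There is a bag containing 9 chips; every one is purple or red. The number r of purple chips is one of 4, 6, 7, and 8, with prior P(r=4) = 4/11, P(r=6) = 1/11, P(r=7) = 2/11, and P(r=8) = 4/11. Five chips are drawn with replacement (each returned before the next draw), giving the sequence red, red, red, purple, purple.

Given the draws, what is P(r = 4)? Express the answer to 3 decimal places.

For each hypothesis, P(data | H) works out to: P(data | r = 4) = (5/9)(5/9)(5/9)(4/9)(4/9) = 0.03387; P(data | r = 6) = (3/9)(3/9)(3/9)(6/9)(6/9) = 0.016461; P(data | r = 7) = (2/9)(2/9)(2/9)(7/9)(7/9) = 0.0066386; P(data | r = 8) = (1/9)(1/9)(1/9)(8/9)(8/9) = 0.0010838.
Multiplying each by its prior: 4/11 · 0.03387 = 0.012316, 1/11 · 0.016461 = 0.0014964, 2/11 · 0.0066386 = 0.001207, 4/11 · 0.0010838 = 0.00039413; these sum to 0.015414.
By Bayes' rule, P(r = 4 | data) = (0.012316) / (0.015414) = 0.79904.

0.799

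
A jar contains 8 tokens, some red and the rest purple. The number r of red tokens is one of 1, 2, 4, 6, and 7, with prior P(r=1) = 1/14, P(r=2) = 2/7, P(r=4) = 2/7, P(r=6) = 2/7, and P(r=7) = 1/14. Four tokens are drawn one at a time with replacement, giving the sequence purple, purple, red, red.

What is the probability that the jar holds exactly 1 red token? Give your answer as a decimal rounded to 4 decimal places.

0.0215

The likelihood of the observed sequence under each hypothesis: P(data | r = 1) = (7/8)(7/8)(1/8)(1/8) = 0.011963; P(data | r = 2) = (6/8)(6/8)(2/8)(2/8) = 0.035156; P(data | r = 4) = (4/8)(4/8)(4/8)(4/8) = 0.0625; P(data | r = 6) = (2/8)(2/8)(6/8)(6/8) = 0.035156; P(data | r = 7) = (1/8)(1/8)(7/8)(7/8) = 0.011963.
The prior-weighted likelihoods are 1/14 · 0.011963 = 0.00085449, 2/7 · 0.035156 = 0.010045, 2/7 · 0.0625 = 0.017857, 2/7 · 0.035156 = 0.010045, 1/14 · 0.011963 = 0.00085449; summing to 0.039655.
So P(r = 1 | data) = (0.00085449) / (0.039655) = 0.021548.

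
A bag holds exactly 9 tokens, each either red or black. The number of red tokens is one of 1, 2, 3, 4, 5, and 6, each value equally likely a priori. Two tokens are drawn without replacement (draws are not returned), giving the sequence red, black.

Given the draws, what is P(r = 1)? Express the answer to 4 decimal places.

Under each hypothesis, the probability of the observed sequence is: P(data | r = 1) = (1/9)(8/8) = 1/9; P(data | r = 2) = (2/9)(7/8) = 7/36; P(data | r = 3) = (3/9)(6/8) = 1/4; P(data | r = 4) = (4/9)(5/8) = 5/18; P(data | r = 5) = (5/9)(4/8) = 5/18; P(data | r = 6) = (6/9)(3/8) = 1/4.
Weighting by the prior gives 1/6 · 1/9 = 1/54, 1/6 · 7/36 = 7/216, 1/6 · 1/4 = 1/24, 1/6 · 5/18 = 5/108, 1/6 · 5/18 = 5/108, 1/6 · 1/4 = 1/24; summing to 49/216.
Therefore the posterior P(r = 1 | data) = (1/54) / (49/216) = 4/49.

0.0816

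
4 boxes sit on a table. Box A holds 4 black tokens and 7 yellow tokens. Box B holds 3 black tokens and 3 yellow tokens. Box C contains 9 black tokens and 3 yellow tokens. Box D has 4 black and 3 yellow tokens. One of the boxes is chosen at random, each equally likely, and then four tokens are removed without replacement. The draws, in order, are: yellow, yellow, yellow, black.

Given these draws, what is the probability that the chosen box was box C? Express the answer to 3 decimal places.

Compute the likelihood of the observed sequence for each case: P(data | box A) = (7/11)(6/10)(5/9)(4/8) = 0.10606; P(data | box B) = (3/6)(2/5)(1/4)(3/3) = 0.05; P(data | box C) = (3/12)(2/11)(1/10)(9/9) = 0.0045455; P(data | box D) = (3/7)(2/6)(1/5)(4/4) = 0.028571.
Weighting by the prior gives 1/4 · 0.10606 = 0.026515, 1/4 · 0.05 = 0.0125, 1/4 · 0.0045455 = 0.0011364, 1/4 · 0.028571 = 0.0071429; these sum to 0.047294.
So P(box C | data) = (0.0011364) / (0.047294) = 0.024027.

0.024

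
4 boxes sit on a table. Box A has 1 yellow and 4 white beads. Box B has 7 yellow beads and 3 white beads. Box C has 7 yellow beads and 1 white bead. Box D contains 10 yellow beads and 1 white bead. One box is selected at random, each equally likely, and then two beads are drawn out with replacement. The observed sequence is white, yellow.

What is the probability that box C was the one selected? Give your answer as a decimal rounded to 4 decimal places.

0.1946

Compute the likelihood of the observed sequence for each case: P(data | box A) = (4/5)(1/5) = 0.16; P(data | box B) = (3/10)(7/10) = 0.21; P(data | box C) = (1/8)(7/8) = 0.10938; P(data | box D) = (1/11)(10/11) = 0.082645.
Multiplying each by its prior: 1/4 · 0.16 = 0.04, 1/4 · 0.21 = 0.0525, 1/4 · 0.10938 = 0.027344, 1/4 · 0.082645 = 0.020661; with total 0.1405.
By Bayes' rule, P(box C | data) = (0.027344) / (0.1405) = 0.19461.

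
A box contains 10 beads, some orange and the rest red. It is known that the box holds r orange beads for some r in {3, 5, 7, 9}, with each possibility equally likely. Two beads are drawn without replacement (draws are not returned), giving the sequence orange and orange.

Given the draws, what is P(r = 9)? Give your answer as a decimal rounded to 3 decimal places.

0.514

For each hypothesis, P(data | H) works out to: P(data | r = 3) = (3/10)(2/9) = 1/15; P(data | r = 5) = (5/10)(4/9) = 2/9; P(data | r = 7) = (7/10)(6/9) = 7/15; P(data | r = 9) = (9/10)(8/9) = 4/5.
Multiplying each by its prior: 1/4 · 1/15 = 1/60, 1/4 · 2/9 = 1/18, 1/4 · 7/15 = 7/60, 1/4 · 4/5 = 1/5; summing to 7/18.
Therefore the posterior P(r = 9 | data) = (1/5) / (7/18) = 18/35.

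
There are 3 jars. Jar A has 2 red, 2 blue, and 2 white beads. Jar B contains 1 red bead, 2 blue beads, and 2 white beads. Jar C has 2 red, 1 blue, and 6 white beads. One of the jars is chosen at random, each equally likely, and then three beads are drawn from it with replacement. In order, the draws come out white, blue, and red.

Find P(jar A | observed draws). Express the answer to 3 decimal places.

0.433

Under each hypothesis, the probability of the observed sequence is: P(data | jar A) = (2/6)(2/6)(2/6) = 0.037037; P(data | jar B) = (2/5)(2/5)(1/5) = 0.032; P(data | jar C) = (6/9)(1/9)(2/9) = 0.016461.
Weighting by the prior gives 1/3 · 0.037037 = 0.012346, 1/3 · 0.032 = 0.010667, 1/3 · 0.016461 = 0.005487; with total 0.028499.
By Bayes' rule, P(jar A | data) = (0.012346) / (0.028499) = 0.43319.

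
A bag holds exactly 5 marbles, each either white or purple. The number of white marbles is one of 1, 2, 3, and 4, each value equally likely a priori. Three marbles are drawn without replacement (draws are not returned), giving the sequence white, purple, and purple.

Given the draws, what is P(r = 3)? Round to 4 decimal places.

Compute the likelihood of the observed sequence for each case: P(data | r = 1) = (1/5)(4/4)(3/3) = 1/5; P(data | r = 2) = (2/5)(3/4)(2/3) = 1/5; P(data | r = 3) = (3/5)(2/4)(1/3) = 1/10; P(data | r = 4) = (4/5)(1/4)(0/3) = 0.
The prior-weighted likelihoods are 1/4 · 1/5 = 1/20, 1/4 · 1/5 = 1/20, 1/4 · 1/10 = 1/40, 1/4 · 0 = 0; with total 1/8.
Hence P(r = 3 | data) = (1/40) / (1/8) = 1/5.

0.2000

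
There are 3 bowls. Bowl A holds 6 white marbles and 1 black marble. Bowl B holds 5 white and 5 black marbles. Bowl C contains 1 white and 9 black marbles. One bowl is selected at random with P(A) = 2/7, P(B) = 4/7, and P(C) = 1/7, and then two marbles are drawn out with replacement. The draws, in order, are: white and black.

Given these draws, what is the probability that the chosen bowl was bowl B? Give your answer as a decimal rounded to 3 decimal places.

For each hypothesis, P(data | H) works out to: P(data | bowl A) = (6/7)(1/7) = 0.12245; P(data | bowl B) = (5/10)(5/10) = 0.25; P(data | bowl C) = (1/10)(9/10) = 0.09.
The prior-weighted likelihoods are 2/7 · 0.12245 = 0.034985, 4/7 · 0.25 = 0.14286, 1/7 · 0.09 = 0.012857; these sum to 0.1907.
By Bayes' rule, P(bowl B | data) = (0.14286) / (0.1907) = 0.74912.

0.749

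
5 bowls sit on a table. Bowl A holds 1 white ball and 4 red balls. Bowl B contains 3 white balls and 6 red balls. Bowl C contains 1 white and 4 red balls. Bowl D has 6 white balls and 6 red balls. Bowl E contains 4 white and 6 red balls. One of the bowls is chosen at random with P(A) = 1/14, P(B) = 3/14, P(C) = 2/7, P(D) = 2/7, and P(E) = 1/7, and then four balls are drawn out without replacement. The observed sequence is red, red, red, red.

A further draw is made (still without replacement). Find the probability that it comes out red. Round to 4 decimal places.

Under each hypothesis, the probability of the observed sequence is: P(data | bowl A) = (4/5)(3/4)(2/3)(1/2) = 1/5; P(data | bowl B) = (6/9)(5/8)(4/7)(3/6) = 5/42; P(data | bowl C) = (4/5)(3/4)(2/3)(1/2) = 1/5; P(data | bowl D) = (6/12)(5/11)(4/10)(3/9) = 1/33; P(data | bowl E) = (6/10)(5/9)(4/8)(3/7) = 1/14.
Weighting by the prior gives 1/14 · 1/5 = 1/70, 3/14 · 5/42 = 5/196, 2/7 · 1/5 = 2/35, 2/7 · 1/33 = 2/231, 1/7 · 1/14 = 1/98; summing to 107/924.
The posterior is then P(bowl A | data) = 66/535, P(bowl B | data) = 165/749, P(bowl C | data) = 264/535, P(bowl D | data) = 8/107, P(bowl E | data) = 66/749.
So P(red next | data) = Σ P(red next | H) P(H | data) = (0)(66/535) + (2/5)(165/749) + (0)(264/535) + (1/4)(8/107) + (1/3)(66/749) = 102/749.

0.1362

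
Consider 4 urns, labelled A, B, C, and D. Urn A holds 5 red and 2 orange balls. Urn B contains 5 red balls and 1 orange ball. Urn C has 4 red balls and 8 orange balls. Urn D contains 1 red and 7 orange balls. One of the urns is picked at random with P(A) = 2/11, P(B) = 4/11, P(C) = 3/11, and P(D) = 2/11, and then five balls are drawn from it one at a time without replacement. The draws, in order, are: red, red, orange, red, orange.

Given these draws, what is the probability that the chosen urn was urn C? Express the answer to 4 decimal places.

Under each hypothesis, the probability of the observed sequence is: P(data | urn A) = (5/7)(4/6)(2/5)(3/4)(1/3) = 0.047619; P(data | urn B) = (5/6)(4/5)(1/4)(3/3)(0/2) = 0; P(data | urn C) = (4/12)(3/11)(8/10)(2/9)(7/8) = 0.014141; P(data | urn D) = (1/8)(0/7) = 0.
The prior-weighted likelihoods are 2/11 · 0.047619 = 0.008658, 4/11 · 0 = 0, 3/11 · 0.014141 = 0.0038567, 2/11 · 0 = 0; summing to 0.012515.
So P(urn C | data) = (0.0038567) / (0.012515) = 0.30818.

0.3082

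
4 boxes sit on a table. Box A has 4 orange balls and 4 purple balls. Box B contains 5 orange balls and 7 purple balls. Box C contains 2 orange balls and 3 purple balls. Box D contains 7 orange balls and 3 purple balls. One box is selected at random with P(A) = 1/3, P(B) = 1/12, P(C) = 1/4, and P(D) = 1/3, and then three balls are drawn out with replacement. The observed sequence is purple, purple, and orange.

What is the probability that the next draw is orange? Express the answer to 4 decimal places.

Under each hypothesis, the probability of the observed sequence is: P(data | box A) = (4/8)(4/8)(4/8) = 0.125; P(data | box B) = (7/12)(7/12)(5/12) = 0.14178; P(data | box C) = (3/5)(3/5)(2/5) = 0.144; P(data | box D) = (3/10)(3/10)(7/10) = 0.063.
Multiplying each by its prior: 1/3 · 0.125 = 0.041667, 1/12 · 0.14178 = 0.011815, 1/4 · 0.144 = 0.036, 1/3 · 0.063 = 0.021; summing to 0.11048.
Normalising, the posterior is P(box A | data) = 0.37714, P(box B | data) = 0.10694, P(box C | data) = 0.32585, P(box D | data) = 0.19008.
Averaging over the posterior, P(orange next | data) = (1/2)(0.37714) + (5/12)(0.10694) + (2/5)(0.32585) + (7/10)(0.19008) = 0.49652.

0.4965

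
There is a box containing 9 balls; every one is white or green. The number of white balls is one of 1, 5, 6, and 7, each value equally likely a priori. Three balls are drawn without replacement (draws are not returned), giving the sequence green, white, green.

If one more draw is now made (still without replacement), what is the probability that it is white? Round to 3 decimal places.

0.506

Compute the likelihood of the observed sequence for each case: P(data | r = 1) = (8/9)(1/8)(7/7) = 0.11111; P(data | r = 5) = (4/9)(5/8)(3/7) = 0.11905; P(data | r = 6) = (3/9)(6/8)(2/7) = 0.071429; P(data | r = 7) = (2/9)(7/8)(1/7) = 0.027778.
Weighting by the prior gives 1/4 · 0.11111 = 0.027778, 1/4 · 0.11905 = 0.029762, 1/4 · 0.071429 = 0.017857, 1/4 · 0.027778 = 0.0069444; these sum to 0.082341.
The posterior is then P(r = 1 | data) = 0.33735, P(r = 5 | data) = 0.36145, P(r = 6 | data) = 0.21687, P(r = 7 | data) = 0.084337.
So P(white next | data) = Σ P(white next | H) P(H | data) = (0)(0.33735) + (2/3)(0.36145) + (5/6)(0.21687) + (1)(0.084337) = 0.50602.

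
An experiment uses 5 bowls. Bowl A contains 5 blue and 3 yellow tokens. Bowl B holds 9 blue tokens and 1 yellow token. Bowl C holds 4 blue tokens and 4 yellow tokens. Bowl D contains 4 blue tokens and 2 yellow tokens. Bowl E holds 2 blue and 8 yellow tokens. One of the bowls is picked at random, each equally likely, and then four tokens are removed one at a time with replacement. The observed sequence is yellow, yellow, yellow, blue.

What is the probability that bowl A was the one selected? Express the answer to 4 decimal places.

For each hypothesis, P(data | H) works out to: P(data | bowl A) = (3/8)(3/8)(3/8)(5/8) = 0.032959; P(data | bowl B) = (1/10)(1/10)(1/10)(9/10) = 0.0009; P(data | bowl C) = (4/8)(4/8)(4/8)(4/8) = 0.0625; P(data | bowl D) = (2/6)(2/6)(2/6)(4/6) = 0.024691; P(data | bowl E) = (8/10)(8/10)(8/10)(2/10) = 0.1024.
Multiplying each by its prior: 1/5 · 0.032959 = 0.0065918, 1/5 · 0.0009 = 0.00018, 1/5 · 0.0625 = 0.0125, 1/5 · 0.024691 = 0.0049383, 1/5 · 0.1024 = 0.02048; these sum to 0.04469.
Therefore the posterior P(bowl A | data) = (0.0065918) / (0.04469) = 0.1475.

0.1475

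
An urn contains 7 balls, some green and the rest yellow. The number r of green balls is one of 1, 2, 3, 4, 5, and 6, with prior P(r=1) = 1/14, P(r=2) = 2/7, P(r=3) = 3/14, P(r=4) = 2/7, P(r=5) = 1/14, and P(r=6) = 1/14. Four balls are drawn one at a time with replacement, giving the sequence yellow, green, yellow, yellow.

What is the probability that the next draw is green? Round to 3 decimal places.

For each hypothesis, P(data | H) works out to: P(data | r = 1) = (6/7)(1/7)(6/7)(6/7) = 0.089963; P(data | r = 2) = (5/7)(2/7)(5/7)(5/7) = 0.10412; P(data | r = 3) = (4/7)(3/7)(4/7)(4/7) = 0.079967; P(data | r = 4) = (3/7)(4/7)(3/7)(3/7) = 0.044981; P(data | r = 5) = (2/7)(5/7)(2/7)(2/7) = 0.01666; P(data | r = 6) = (1/7)(6/7)(1/7)(1/7) = 0.002499.
Multiplying each by its prior: 1/14 · 0.089963 = 0.0064259, 2/7 · 0.10412 = 0.02975, 3/14 · 0.079967 = 0.017136, 2/7 · 0.044981 = 0.012852, 1/14 · 0.01666 = 0.00119, 1/14 · 0.002499 = 0.0001785; summing to 0.067531.
The posterior is then P(r = 1 | data) = 0.095154, P(r = 2 | data) = 0.44053, P(r = 3 | data) = 0.25374, P(r = 4 | data) = 0.19031, P(r = 5 | data) = 0.017621, P(r = 6 | data) = 0.0026432.
The predictive probability is P(green next | data) = (1/7)(0.095154) + (2/7)(0.44053) + (3/7)(0.25374) + (4/7)(0.19031) + (5/7)(0.017621) + (6/7)(0.0026432) = 0.37181.

0.372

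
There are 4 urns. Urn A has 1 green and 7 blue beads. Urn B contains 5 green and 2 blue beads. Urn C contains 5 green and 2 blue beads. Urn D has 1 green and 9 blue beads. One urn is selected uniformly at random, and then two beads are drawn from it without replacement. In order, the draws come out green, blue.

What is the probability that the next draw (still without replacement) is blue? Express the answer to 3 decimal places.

0.457

Under each hypothesis, the probability of the observed sequence is: P(data | urn A) = (1/8)(7/7) = 0.125; P(data | urn B) = (5/7)(2/6) = 0.2381; P(data | urn C) = (5/7)(2/6) = 0.2381; P(data | urn D) = (1/10)(9/9) = 0.1.
Multiplying each by its prior: 1/4 · 0.125 = 0.03125, 1/4 · 0.2381 = 0.059524, 1/4 · 0.2381 = 0.059524, 1/4 · 0.1 = 0.025; these sum to 0.1753.
Dividing through by the total gives posterior P(urn A | data) = 0.17827, P(urn B | data) = 0.33956, P(urn C | data) = 0.33956, P(urn D | data) = 0.14261.
So P(blue next | data) = Σ P(blue next | H) P(H | data) = (1)(0.17827) + (1/5)(0.33956) + (1/5)(0.33956) + (1)(0.14261) = 0.45671.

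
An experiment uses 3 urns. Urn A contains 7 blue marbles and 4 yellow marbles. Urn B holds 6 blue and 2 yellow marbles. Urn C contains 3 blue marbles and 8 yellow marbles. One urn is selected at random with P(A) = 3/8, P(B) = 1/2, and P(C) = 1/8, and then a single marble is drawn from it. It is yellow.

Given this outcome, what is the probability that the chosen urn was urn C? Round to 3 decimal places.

Compute the likelihood of this draw for each case: P(data | urn A) = (4/11) = 4/11; P(data | urn B) = (2/8) = 1/4; P(data | urn C) = (8/11) = 8/11.
Weighting by the prior gives 3/8 · 4/11 = 3/22, 1/2 · 1/4 = 1/8, 1/8 · 8/11 = 1/11; these sum to 31/88.
Therefore the posterior P(urn C | data) = (1/11) / (31/88) = 8/31.

0.258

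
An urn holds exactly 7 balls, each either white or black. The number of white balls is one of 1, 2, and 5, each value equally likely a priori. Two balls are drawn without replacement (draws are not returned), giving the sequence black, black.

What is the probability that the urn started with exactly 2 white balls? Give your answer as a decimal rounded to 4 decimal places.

0.3846

The likelihood of the observed sequence under each hypothesis: P(data | r = 1) = (6/7)(5/6) = 5/7; P(data | r = 2) = (5/7)(4/6) = 10/21; P(data | r = 5) = (2/7)(1/6) = 1/21.
Weighting by the prior gives 1/3 · 5/7 = 5/21, 1/3 · 10/21 = 10/63, 1/3 · 1/21 = 1/63; with total 26/63.
By Bayes' rule, P(r = 2 | data) = (10/63) / (26/63) = 5/13.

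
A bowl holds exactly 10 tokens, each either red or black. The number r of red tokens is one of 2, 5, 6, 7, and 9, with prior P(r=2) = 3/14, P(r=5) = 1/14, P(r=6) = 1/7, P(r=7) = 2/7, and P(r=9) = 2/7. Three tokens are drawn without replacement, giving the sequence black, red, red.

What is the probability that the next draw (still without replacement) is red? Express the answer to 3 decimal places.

Under each hypothesis, the probability of the observed sequence is: P(data | r = 2) = (8/10)(2/9)(1/8) = 1/45; P(data | r = 5) = (5/10)(5/9)(4/8) = 5/36; P(data | r = 6) = (4/10)(6/9)(5/8) = 1/6; P(data | r = 7) = (3/10)(7/9)(6/8) = 7/40; P(data | r = 9) = (1/10)(9/9)(8/8) = 1/10.
Multiplying each by its prior: 3/14 · 1/45 = 1/210, 1/14 · 5/36 = 5/504, 1/7 · 1/6 = 1/42, 2/7 · 7/40 = 1/20, 2/7 · 1/10 = 1/35; with total 59/504.
Dividing through by the total gives posterior P(r = 2 | data) = 12/295, P(r = 5 | data) = 5/59, P(r = 6 | data) = 12/59, P(r = 7 | data) = 126/295, P(r = 9 | data) = 72/295.
The predictive probability is P(red next | data) = (0)(12/295) + (3/7)(5/59) + (4/7)(12/59) + (5/7)(126/295) + (1)(72/295) = 207/295.

0.702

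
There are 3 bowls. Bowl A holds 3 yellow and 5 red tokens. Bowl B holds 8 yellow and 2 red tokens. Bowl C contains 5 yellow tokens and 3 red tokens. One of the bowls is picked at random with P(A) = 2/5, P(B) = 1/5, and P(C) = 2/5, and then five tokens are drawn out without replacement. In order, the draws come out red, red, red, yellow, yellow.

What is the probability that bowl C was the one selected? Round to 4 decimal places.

0.2500

Under each hypothesis, the probability of the observed sequence is: P(data | bowl A) = (5/8)(4/7)(3/6)(3/5)(2/4) = 3/56; P(data | bowl B) = (2/10)(1/9)(0/8) = 0; P(data | bowl C) = (3/8)(2/7)(1/6)(5/5)(4/4) = 1/56.
Weighting by the prior gives 2/5 · 3/56 = 3/140, 1/5 · 0 = 0, 2/5 · 1/56 = 1/140; with total 1/35.
Hence P(bowl C | data) = (1/140) / (1/35) = 1/4.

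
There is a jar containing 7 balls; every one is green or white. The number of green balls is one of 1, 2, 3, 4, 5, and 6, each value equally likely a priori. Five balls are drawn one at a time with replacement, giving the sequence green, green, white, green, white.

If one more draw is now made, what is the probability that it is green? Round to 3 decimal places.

Compute the likelihood of the observed sequence for each case: P(data | r = 1) = (1/7)(1/7)(6/7)(1/7)(6/7) = 0.002142; P(data | r = 2) = (2/7)(2/7)(5/7)(2/7)(5/7) = 0.0119; P(data | r = 3) = (3/7)(3/7)(4/7)(3/7)(4/7) = 0.025704; P(data | r = 4) = (4/7)(4/7)(3/7)(4/7)(3/7) = 0.034271; P(data | r = 5) = (5/7)(5/7)(2/7)(5/7)(2/7) = 0.02975; P(data | r = 6) = (6/7)(6/7)(1/7)(6/7)(1/7) = 0.012852.
Weighting by the prior gives 1/6 · 0.002142 = 0.00035699, 1/6 · 0.0119 = 0.0019833, 1/6 · 0.025704 = 0.0042839, 1/6 · 0.034271 = 0.0057119, 1/6 · 0.02975 = 0.0049583, 1/6 · 0.012852 = 0.002142; with total 0.019436.
The posterior is then P(r = 1 | data) = 0.018367, P(r = 2 | data) = 0.10204, P(r = 3 | data) = 0.22041, P(r = 4 | data) = 0.29388, P(r = 5 | data) = 0.2551, P(r = 6 | data) = 0.1102.
Averaging over the posterior, P(green next | data) = (1/7)(0.018367) + (2/7)(0.10204) + (3/7)(0.22041) + (4/7)(0.29388) + (5/7)(0.2551) + (6/7)(0.1102) = 0.57085.

0.571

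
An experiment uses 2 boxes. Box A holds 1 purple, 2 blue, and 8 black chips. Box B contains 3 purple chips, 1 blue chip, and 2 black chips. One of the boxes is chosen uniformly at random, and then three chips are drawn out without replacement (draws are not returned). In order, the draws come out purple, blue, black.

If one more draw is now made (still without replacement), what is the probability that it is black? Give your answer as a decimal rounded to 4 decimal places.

Under each hypothesis, the probability of the observed sequence is: P(data | box A) = (1/11)(2/10)(8/9) = 0.016162; P(data | box B) = (3/6)(1/5)(2/4) = 0.05.
Multiplying each by its prior: 1/2 · 0.016162 = 0.0080808, 1/2 · 0.05 = 0.025; summing to 0.033081.
Dividing through by the total gives posterior P(box A | data) = 0.24427, P(box B | data) = 0.75573.
Averaging over the posterior, P(black next | data) = (7/8)(0.24427) + (1/3)(0.75573) = 0.46565.

0.4656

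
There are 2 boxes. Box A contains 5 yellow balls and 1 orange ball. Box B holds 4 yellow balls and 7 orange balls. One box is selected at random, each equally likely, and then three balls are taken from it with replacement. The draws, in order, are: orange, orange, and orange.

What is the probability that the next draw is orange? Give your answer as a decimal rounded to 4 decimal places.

0.6281

Compute the likelihood of the observed sequence for each case: P(data | box A) = (1/6)(1/6)(1/6) = 0.0046296; P(data | box B) = (7/11)(7/11)(7/11) = 0.2577.
The prior-weighted likelihoods are 1/2 · 0.0046296 = 0.0023148, 1/2 · 0.2577 = 0.12885; summing to 0.13117.
Normalising, the posterior is P(box A | data) = 0.017648, P(box B | data) = 0.98235.
The predictive probability is P(orange next | data) = (1/6)(0.017648) + (7/11)(0.98235) = 0.62807.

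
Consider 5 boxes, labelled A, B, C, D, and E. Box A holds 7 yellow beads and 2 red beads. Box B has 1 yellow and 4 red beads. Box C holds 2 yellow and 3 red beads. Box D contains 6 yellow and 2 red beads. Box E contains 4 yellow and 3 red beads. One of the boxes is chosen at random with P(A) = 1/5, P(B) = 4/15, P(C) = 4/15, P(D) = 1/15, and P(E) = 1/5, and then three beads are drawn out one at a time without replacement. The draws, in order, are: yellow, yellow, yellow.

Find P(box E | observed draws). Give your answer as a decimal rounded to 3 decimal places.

0.176

For each hypothesis, P(data | H) works out to: P(data | box A) = (7/9)(6/8)(5/7) = 5/12; P(data | box B) = (1/5)(0/4) = 0; P(data | box C) = (2/5)(1/4)(0/3) = 0; P(data | box D) = (6/8)(5/7)(4/6) = 5/14; P(data | box E) = (4/7)(3/6)(2/5) = 4/35.
Multiplying each by its prior: 1/5 · 5/12 = 1/12, 4/15 · 0 = 0, 4/15 · 0 = 0, 1/15 · 5/14 = 1/42, 1/5 · 4/35 = 4/175; with total 13/100.
So P(box E | data) = (4/175) / (13/100) = 16/91.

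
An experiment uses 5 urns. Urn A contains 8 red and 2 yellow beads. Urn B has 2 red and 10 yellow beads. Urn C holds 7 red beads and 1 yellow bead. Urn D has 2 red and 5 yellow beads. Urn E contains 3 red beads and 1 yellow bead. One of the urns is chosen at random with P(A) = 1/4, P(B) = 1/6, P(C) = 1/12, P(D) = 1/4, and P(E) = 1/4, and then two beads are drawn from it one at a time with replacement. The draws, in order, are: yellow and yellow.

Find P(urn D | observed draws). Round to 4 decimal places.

0.4720

The likelihood of the observed sequence under each hypothesis: P(data | urn A) = (2/10)(2/10) = 0.04; P(data | urn B) = (10/12)(10/12) = 0.69444; P(data | urn C) = (1/8)(1/8) = 0.015625; P(data | urn D) = (5/7)(5/7) = 0.5102; P(data | urn E) = (1/4)(1/4) = 0.0625.
Multiplying each by its prior: 1/4 · 0.04 = 0.01, 1/6 · 0.69444 = 0.11574, 1/12 · 0.015625 = 0.0013021, 1/4 · 0.5102 = 0.12755, 1/4 · 0.0625 = 0.015625; with total 0.27022.
Therefore the posterior P(urn D | data) = (0.12755) / (0.27022) = 0.47203.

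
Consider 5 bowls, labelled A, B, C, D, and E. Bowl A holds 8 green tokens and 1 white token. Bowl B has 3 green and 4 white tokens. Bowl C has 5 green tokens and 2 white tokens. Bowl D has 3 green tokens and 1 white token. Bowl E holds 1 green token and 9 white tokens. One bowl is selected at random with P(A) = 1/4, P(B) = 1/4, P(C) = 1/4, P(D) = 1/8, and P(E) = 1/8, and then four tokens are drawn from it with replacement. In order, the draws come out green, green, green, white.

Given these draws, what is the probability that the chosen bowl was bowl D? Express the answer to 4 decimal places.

Compute the likelihood of the observed sequence for each case: P(data | bowl A) = (8/9)(8/9)(8/9)(1/9) = 0.078037; P(data | bowl B) = (3/7)(3/7)(3/7)(4/7) = 0.044981; P(data | bowl C) = (5/7)(5/7)(5/7)(2/7) = 0.10412; P(data | bowl D) = (3/4)(3/4)(3/4)(1/4) = 0.10547; P(data | bowl E) = (1/10)(1/10)(1/10)(9/10) = 0.0009.
The prior-weighted likelihoods are 1/4 · 0.078037 = 0.019509, 1/4 · 0.044981 = 0.011245, 1/4 · 0.10412 = 0.026031, 1/8 · 0.10547 = 0.013184, 1/8 · 0.0009 = 0.0001125; with total 0.070081.
So P(bowl D | data) = (0.013184) / (0.070081) = 0.18812.

0.1881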